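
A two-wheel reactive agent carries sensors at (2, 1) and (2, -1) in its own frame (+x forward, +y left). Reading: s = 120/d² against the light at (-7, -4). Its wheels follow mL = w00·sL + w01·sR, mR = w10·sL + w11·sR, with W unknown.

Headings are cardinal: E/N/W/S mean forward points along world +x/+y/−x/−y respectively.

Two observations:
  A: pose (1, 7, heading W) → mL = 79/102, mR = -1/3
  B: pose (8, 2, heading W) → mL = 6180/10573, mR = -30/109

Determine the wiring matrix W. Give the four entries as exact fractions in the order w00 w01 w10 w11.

1/2 1/2 0 -1/2

obs A: pose=(1,7,W) → sL=15/17, sR=2/3, mL=79/102, mR=-1/3
obs B: pose=(8,2,W) → sL=60/97, sR=60/109, mL=6180/10573, mR=-30/109
sensor matrix S = [[15/17, 2/3], [60/97, 60/109]]; det S = 13180/179741
solve [mL_A; mL_B] = S·[w00; w01] and [mR_A; mR_B] = S·[w10; w11]:
  w00 = 1/2, w01 = 1/2, w10 = 0, w11 = -1/2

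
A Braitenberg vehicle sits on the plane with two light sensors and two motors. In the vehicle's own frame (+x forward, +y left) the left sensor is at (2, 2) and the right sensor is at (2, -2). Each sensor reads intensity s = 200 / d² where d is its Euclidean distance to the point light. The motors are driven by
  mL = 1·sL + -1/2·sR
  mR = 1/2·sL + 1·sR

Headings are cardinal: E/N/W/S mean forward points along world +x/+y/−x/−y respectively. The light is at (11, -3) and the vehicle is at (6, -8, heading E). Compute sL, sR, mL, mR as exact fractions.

left sensor world pos  = (8, -6); dL² = 18
right sensor world pos = (8, -10); dR² = 58
sL = 200/18 = 100/9
sR = 200/58 = 100/29
mL = 1·sL + -1/2·sR = 2450/261
mR = 1/2·sL + 1·sR = 2350/261

100/9 100/29 2450/261 2350/261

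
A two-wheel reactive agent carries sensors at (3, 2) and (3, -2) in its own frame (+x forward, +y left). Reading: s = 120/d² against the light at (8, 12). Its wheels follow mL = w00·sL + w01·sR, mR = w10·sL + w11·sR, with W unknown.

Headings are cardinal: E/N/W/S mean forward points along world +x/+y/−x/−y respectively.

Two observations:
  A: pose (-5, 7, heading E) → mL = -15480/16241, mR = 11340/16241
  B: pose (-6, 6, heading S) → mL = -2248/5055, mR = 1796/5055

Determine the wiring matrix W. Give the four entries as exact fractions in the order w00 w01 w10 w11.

-1/2 -1/2 1 -1/2

obs A: pose=(-5,7,E) → sL=120/109, sR=120/149, mL=-15480/16241, mR=11340/16241
obs B: pose=(-6,6,S) → sL=8/15, sR=120/337, mL=-2248/5055, mR=1796/5055
sensor matrix S = [[120/109, 120/149], [8/15, 120/337]]; det S = -205312/5473217
solve [mL_A; mL_B] = S·[w00; w01] and [mR_A; mR_B] = S·[w10; w11]:
  w00 = -1/2, w01 = -1/2, w10 = 1, w11 = -1/2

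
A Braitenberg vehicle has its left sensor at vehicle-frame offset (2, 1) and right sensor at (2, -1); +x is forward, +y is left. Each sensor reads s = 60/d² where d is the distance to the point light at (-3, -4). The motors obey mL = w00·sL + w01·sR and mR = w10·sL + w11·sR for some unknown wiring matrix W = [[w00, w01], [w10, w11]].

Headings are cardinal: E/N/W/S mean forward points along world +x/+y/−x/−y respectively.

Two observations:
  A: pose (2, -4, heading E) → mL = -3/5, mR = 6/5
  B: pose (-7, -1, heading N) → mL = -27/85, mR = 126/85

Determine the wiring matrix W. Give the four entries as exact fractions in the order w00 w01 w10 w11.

-1 1/2 1/2 1/2

obs A: pose=(2,-4,E) → sL=6/5, sR=6/5, mL=-3/5, mR=6/5
obs B: pose=(-7,-1,N) → sL=6/5, sR=30/17, mL=-27/85, mR=126/85
sensor matrix S = [[6/5, 6/5], [6/5, 30/17]]; det S = 288/425
solve [mL_A; mL_B] = S·[w00; w01] and [mR_A; mR_B] = S·[w10; w11]:
  w00 = -1, w01 = 1/2, w10 = 1/2, w11 = 1/2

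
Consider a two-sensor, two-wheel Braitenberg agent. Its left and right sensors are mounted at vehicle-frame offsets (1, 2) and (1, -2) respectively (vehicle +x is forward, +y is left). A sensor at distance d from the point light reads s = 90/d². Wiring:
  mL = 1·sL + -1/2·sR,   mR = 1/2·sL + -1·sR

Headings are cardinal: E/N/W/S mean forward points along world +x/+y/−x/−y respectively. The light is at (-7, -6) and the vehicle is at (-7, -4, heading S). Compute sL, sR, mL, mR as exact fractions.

left sensor world pos  = (-5, -5); dL² = 5
right sensor world pos = (-9, -5); dR² = 5
sL = 90/5 = 18
sR = 90/5 = 18
mL = 1·sL + -1/2·sR = 9
mR = 1/2·sL + -1·sR = -9

18 18 9 -9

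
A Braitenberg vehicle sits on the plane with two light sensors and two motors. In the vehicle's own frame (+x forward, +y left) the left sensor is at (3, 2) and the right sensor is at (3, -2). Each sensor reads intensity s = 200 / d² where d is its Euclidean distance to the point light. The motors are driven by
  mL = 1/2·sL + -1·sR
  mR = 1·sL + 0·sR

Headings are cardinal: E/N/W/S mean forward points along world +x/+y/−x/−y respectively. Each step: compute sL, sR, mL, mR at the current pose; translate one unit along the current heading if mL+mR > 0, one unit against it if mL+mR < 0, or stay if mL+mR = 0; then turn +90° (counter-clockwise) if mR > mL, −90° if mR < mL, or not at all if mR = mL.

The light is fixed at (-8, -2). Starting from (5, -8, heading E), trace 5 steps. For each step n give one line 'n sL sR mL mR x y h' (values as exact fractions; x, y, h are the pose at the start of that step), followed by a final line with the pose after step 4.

n=0: pose=(5,-8,E); sL=25/34, sR=5/8; mL=-35/136, mR=25/34; mL+mR=65/136 → advance +1; mR−mL=135/136 → turn +1·90°
n=1: pose=(6,-8,N); sL=200/153, sR=40/53; mL=-820/8109, mR=200/153; mL+mR=3260/2703 → advance +1; mR−mL=11420/8109 → turn +1·90°
n=2: pose=(6,-7,W); sL=20/17, sR=20/13; mL=-210/221, mR=20/17; mL+mR=50/221 → advance +1; mR−mL=470/221 → turn +1·90°
n=3: pose=(5,-7,S); sL=200/289, sR=40/37; mL=-7860/10693, mR=200/289; mL+mR=-460/10693 → advance -1; mR−mL=15260/10693 → turn +1·90°
n=4: pose=(5,-6,E); sL=10/13, sR=50/73; mL=-285/949, mR=10/13; mL+mR=445/949 → advance +1; mR−mL=1015/949 → turn +1·90°

0 25/34 5/8 -35/136 25/34 5 -8 E
1 200/153 40/53 -820/8109 200/153 6 -8 N
2 20/17 20/13 -210/221 20/17 6 -7 W
3 200/289 40/37 -7860/10693 200/289 5 -7 S
4 10/13 50/73 -285/949 10/13 5 -6 E
final 6 -6 N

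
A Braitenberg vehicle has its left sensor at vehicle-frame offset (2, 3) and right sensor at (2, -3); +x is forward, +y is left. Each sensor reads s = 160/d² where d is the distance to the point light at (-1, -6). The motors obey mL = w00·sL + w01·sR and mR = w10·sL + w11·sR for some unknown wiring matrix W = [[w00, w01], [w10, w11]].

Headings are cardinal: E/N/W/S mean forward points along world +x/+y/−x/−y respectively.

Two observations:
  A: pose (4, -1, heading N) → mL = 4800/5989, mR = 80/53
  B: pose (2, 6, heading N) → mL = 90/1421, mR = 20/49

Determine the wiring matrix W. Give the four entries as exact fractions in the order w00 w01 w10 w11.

obs A: pose=(4,-1,N) → sL=160/53, sR=160/113, mL=4800/5989, mR=80/53
obs B: pose=(2,6,N) → sL=40/49, sR=20/29, mL=90/1421, mR=20/49
sensor matrix S = [[160/53, 160/113], [40/49, 20/29]]; det S = 7881600/8510369
solve [mL_A; mL_B] = S·[w00; w01] and [mR_A; mR_B] = S·[w10; w11]:
  w00 = 1/2, w01 = -1/2, w10 = 1/2, w11 = 0

1/2 -1/2 1/2 0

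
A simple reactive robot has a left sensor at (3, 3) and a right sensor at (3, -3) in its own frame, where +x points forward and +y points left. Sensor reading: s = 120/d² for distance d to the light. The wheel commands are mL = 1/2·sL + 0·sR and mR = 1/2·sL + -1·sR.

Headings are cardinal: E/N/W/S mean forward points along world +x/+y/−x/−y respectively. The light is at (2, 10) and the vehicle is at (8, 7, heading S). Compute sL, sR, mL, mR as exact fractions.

40/39 8/3 20/39 -28/13

left sensor world pos  = (11, 4); dL² = 117
right sensor world pos = (5, 4); dR² = 45
sL = 120/117 = 40/39
sR = 120/45 = 8/3
mL = 1/2·sL + 0·sR = 20/39
mR = 1/2·sL + -1·sR = -28/13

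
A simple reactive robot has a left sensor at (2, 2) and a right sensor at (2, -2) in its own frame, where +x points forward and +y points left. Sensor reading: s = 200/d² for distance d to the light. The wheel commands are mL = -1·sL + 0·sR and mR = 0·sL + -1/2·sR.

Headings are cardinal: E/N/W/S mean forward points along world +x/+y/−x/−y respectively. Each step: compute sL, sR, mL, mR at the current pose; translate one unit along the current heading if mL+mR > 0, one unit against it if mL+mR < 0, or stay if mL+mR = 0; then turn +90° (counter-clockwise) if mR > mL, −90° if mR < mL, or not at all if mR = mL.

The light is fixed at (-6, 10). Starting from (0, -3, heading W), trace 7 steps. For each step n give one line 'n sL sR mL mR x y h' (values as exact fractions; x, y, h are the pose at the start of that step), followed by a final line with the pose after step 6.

0 200/241 200/137 -200/241 -100/137 0 -3 W
1 100/153 4/5 -100/153 -2/5 1 -3 S
2 200/181 200/277 -200/181 -100/277 1 -2 E
3 50/29 50/41 -50/29 -25/41 0 -2 N
4 200/241 200/137 -200/241 -100/137 0 -3 W
5 100/153 4/5 -100/153 -2/5 1 -3 S
6 200/181 200/277 -200/181 -100/277 1 -2 E
final 0 -2 N

n=0: pose=(0,-3,W); sL=200/241, sR=200/137; mL=-200/241, mR=-100/137; mL+mR=-51500/33017 → advance -1; mR−mL=3300/33017 → turn +1·90°
n=1: pose=(1,-3,S); sL=100/153, sR=4/5; mL=-100/153, mR=-2/5; mL+mR=-806/765 → advance -1; mR−mL=194/765 → turn +1·90°
n=2: pose=(1,-2,E); sL=200/181, sR=200/277; mL=-200/181, mR=-100/277; mL+mR=-73500/50137 → advance -1; mR−mL=37300/50137 → turn +1·90°
n=3: pose=(0,-2,N); sL=50/29, sR=50/41; mL=-50/29, mR=-25/41; mL+mR=-2775/1189 → advance -1; mR−mL=1325/1189 → turn +1·90°
n=4: pose=(0,-3,W); sL=200/241, sR=200/137; mL=-200/241, mR=-100/137; mL+mR=-51500/33017 → advance -1; mR−mL=3300/33017 → turn +1·90°
n=5: pose=(1,-3,S); sL=100/153, sR=4/5; mL=-100/153, mR=-2/5; mL+mR=-806/765 → advance -1; mR−mL=194/765 → turn +1·90°
n=6: pose=(1,-2,E); sL=200/181, sR=200/277; mL=-200/181, mR=-100/277; mL+mR=-73500/50137 → advance -1; mR−mL=37300/50137 → turn +1·90°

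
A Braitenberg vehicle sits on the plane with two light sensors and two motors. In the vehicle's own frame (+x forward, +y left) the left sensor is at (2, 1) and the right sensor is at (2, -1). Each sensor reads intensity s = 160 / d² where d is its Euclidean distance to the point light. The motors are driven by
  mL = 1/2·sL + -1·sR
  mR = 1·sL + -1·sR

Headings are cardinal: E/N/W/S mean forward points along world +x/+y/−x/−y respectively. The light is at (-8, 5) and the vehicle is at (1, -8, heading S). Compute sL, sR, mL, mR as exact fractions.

32/65 160/289 -5776/18785 -1152/18785

left sensor world pos  = (2, -10); dL² = 325
right sensor world pos = (0, -10); dR² = 289
sL = 160/325 = 32/65
sR = 160/289 = 160/289
mL = 1/2·sL + -1·sR = -5776/18785
mR = 1·sL + -1·sR = -1152/18785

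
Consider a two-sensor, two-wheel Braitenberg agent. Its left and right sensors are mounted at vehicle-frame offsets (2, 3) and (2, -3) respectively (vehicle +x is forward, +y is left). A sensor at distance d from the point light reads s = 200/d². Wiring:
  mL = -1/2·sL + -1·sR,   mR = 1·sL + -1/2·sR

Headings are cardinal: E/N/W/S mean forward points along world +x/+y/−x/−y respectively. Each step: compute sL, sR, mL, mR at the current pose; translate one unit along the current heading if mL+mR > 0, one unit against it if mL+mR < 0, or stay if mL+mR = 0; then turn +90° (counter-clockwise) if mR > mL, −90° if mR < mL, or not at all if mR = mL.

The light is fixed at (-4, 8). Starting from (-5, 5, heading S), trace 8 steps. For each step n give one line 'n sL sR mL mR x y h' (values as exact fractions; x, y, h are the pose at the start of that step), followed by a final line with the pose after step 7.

n=0: pose=(-5,5,S); sL=200/29, sR=200/41; mL=-9900/1189, mR=5300/1189; mL+mR=-4600/1189 → advance -1; mR−mL=15200/1189 → turn +1·90°
n=1: pose=(-5,6,E); sL=100, sR=100/13; mL=-750/13, mR=1250/13; mL+mR=500/13 → advance +1; mR−mL=2000/13 → turn +1·90°
n=2: pose=(-4,6,N); sL=200/9, sR=200/9; mL=-100/3, mR=100/9; mL+mR=-200/9 → advance -1; mR−mL=400/9 → turn +1·90°
n=3: pose=(-4,5,W); sL=5, sR=50; mL=-105/2, mR=-20; mL+mR=-145/2 → advance -1; mR−mL=65/2 → turn +1·90°
n=4: pose=(-3,5,S); sL=200/41, sR=200/29; mL=-11100/1189, mR=1700/1189; mL+mR=-9400/1189 → advance -1; mR−mL=12800/1189 → turn +1·90°
n=5: pose=(-3,6,E); sL=20, sR=100/17; mL=-270/17, mR=290/17; mL+mR=20/17 → advance +1; mR−mL=560/17 → turn +1·90°
n=6: pose=(-2,6,N); sL=200, sR=8; mL=-108, mR=196; mL+mR=88 → advance +1; mR−mL=304 → turn +1·90°
n=7: pose=(-2,7,W); sL=25/2, sR=50; mL=-225/4, mR=-25/2; mL+mR=-275/4 → advance -1; mR−mL=175/4 → turn +1·90°

0 200/29 200/41 -9900/1189 5300/1189 -5 5 S
1 100 100/13 -750/13 1250/13 -5 6 E
2 200/9 200/9 -100/3 100/9 -4 6 N
3 5 50 -105/2 -20 -4 5 W
4 200/41 200/29 -11100/1189 1700/1189 -3 5 S
5 20 100/17 -270/17 290/17 -3 6 E
6 200 8 -108 196 -2 6 N
7 25/2 50 -225/4 -25/2 -2 7 W
final -1 7 S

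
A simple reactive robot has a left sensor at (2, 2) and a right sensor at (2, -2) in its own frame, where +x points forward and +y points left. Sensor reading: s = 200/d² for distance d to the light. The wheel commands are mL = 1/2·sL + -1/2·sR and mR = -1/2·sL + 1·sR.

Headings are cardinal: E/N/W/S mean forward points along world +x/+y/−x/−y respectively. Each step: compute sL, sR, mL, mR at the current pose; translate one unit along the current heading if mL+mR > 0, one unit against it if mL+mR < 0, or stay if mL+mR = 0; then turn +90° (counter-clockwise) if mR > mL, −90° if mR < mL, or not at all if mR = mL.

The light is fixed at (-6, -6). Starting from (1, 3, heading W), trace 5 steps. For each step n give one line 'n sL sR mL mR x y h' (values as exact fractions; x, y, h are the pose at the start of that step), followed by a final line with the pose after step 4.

n=0: pose=(1,3,W); sL=100/37, sR=100/73; mL=1800/2701, mR=50/2701; mL+mR=50/73 → advance +1; mR−mL=-1750/2701 → turn -1·90°
n=1: pose=(0,3,N); sL=200/137, sR=40/37; mL=960/5069, mR=1780/5069; mL+mR=20/37 → advance +1; mR−mL=820/5069 → turn +1·90°
n=2: pose=(0,4,W); sL=5/2, sR=5/4; mL=5/8, mR=0; mL+mR=5/8 → advance +1; mR−mL=-5/8 → turn -1·90°
n=3: pose=(-1,4,N); sL=200/153, sR=200/193; mL=4000/29529, mR=11300/29529; mL+mR=100/193 → advance +1; mR−mL=7300/29529 → turn +1·90°
n=4: pose=(-1,5,W); sL=20/9, sR=100/89; mL=440/801, mR=10/801; mL+mR=50/89 → advance +1; mR−mL=-430/801 → turn -1·90°

0 100/37 100/73 1800/2701 50/2701 1 3 W
1 200/137 40/37 960/5069 1780/5069 0 3 N
2 5/2 5/4 5/8 0 0 4 W
3 200/153 200/193 4000/29529 11300/29529 -1 4 N
4 20/9 100/89 440/801 10/801 -1 5 W
final -2 5 N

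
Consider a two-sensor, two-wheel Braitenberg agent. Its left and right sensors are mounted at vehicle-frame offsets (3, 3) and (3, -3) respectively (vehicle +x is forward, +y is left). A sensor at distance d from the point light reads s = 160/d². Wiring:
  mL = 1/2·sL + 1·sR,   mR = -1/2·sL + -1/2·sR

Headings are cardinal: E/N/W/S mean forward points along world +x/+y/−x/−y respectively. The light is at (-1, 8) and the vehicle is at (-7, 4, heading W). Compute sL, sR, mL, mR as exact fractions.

left sensor world pos  = (-10, 1); dL² = 130
right sensor world pos = (-10, 7); dR² = 82
sL = 160/130 = 16/13
sR = 160/82 = 80/41
mL = 1/2·sL + 1·sR = 1368/533
mR = -1/2·sL + -1/2·sR = -848/533

16/13 80/41 1368/533 -848/533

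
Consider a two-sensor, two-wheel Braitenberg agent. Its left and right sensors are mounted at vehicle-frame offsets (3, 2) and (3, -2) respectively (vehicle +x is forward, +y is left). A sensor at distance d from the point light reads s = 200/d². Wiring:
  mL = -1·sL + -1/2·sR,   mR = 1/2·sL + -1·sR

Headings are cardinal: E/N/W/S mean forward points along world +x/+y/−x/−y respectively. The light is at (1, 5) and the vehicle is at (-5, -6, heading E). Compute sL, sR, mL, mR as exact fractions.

20/9 100/89 -2230/801 -10/801

left sensor world pos  = (-2, -4); dL² = 90
right sensor world pos = (-2, -8); dR² = 178
sL = 200/90 = 20/9
sR = 200/178 = 100/89
mL = -1·sL + -1/2·sR = -2230/801
mR = 1/2·sL + -1·sR = -10/801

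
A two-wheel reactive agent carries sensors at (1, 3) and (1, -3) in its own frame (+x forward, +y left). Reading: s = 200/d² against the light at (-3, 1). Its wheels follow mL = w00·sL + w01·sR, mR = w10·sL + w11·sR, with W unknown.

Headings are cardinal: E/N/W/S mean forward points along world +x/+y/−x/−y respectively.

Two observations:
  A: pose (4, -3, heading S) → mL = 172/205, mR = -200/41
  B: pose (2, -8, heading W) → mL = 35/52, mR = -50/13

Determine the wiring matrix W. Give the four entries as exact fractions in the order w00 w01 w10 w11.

-1 1/2 0 -1

obs A: pose=(4,-3,S) → sL=8/5, sR=200/41, mL=172/205, mR=-200/41
obs B: pose=(2,-8,W) → sL=5/4, sR=50/13, mL=35/52, mR=-50/13
sensor matrix S = [[8/5, 200/41], [5/4, 50/13]]; det S = 30/533
solve [mL_A; mL_B] = S·[w00; w01] and [mR_A; mR_B] = S·[w10; w11]:
  w00 = -1, w01 = 1/2, w10 = 0, w11 = -1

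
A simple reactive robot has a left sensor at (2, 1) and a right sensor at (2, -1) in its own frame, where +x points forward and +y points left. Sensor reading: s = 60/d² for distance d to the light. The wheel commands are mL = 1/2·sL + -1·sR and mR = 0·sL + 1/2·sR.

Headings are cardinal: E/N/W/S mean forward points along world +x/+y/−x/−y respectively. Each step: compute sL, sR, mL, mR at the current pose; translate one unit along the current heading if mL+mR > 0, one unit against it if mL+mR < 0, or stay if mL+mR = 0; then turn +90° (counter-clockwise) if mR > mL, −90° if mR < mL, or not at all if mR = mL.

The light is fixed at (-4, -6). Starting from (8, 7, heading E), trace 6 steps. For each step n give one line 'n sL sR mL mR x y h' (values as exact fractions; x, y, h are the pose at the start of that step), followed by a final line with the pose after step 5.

n=0: pose=(8,7,E); sL=15/98, sR=3/17; mL=-333/3332, mR=3/34; mL+mR=-39/3332 → advance -1; mR−mL=627/3332 → turn +1·90°
n=1: pose=(7,7,N); sL=12/65, sR=20/123; mL=-562/7995, mR=10/123; mL+mR=88/7995 → advance +1; mR−mL=404/2665 → turn +1·90°
n=2: pose=(7,8,W); sL=6/25, sR=10/51; mL=-97/1275, mR=5/51; mL+mR=28/1275 → advance +1; mR−mL=74/425 → turn +1·90°
n=3: pose=(6,8,S); sL=12/53, sR=4/15; mL=-122/795, mR=2/15; mL+mR=-16/795 → advance -1; mR−mL=76/265 → turn +1·90°
n=4: pose=(6,9,E); sL=3/20, sR=3/17; mL=-69/680, mR=3/34; mL+mR=-9/680 → advance -1; mR−mL=129/680 → turn +1·90°
n=5: pose=(5,9,N); sL=60/353, sR=60/389; mL=-9510/137317, mR=30/389; mL+mR=1080/137317 → advance +1; mR−mL=20100/137317 → turn +1·90°

0 15/98 3/17 -333/3332 3/34 8 7 E
1 12/65 20/123 -562/7995 10/123 7 7 N
2 6/25 10/51 -97/1275 5/51 7 8 W
3 12/53 4/15 -122/795 2/15 6 8 S
4 3/20 3/17 -69/680 3/34 6 9 E
5 60/353 60/389 -9510/137317 30/389 5 9 N
final 5 10 W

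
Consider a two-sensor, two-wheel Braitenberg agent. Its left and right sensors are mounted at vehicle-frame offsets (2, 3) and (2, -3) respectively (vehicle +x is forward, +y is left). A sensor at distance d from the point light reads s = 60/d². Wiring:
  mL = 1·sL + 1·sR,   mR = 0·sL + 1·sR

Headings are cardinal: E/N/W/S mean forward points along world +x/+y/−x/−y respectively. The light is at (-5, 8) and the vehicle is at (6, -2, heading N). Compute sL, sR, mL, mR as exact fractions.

15/32 3/13 291/416 3/13

left sensor world pos  = (3, 0); dL² = 128
right sensor world pos = (9, 0); dR² = 260
sL = 60/128 = 15/32
sR = 60/260 = 3/13
mL = 1·sL + 1·sR = 291/416
mR = 0·sL + 1·sR = 3/13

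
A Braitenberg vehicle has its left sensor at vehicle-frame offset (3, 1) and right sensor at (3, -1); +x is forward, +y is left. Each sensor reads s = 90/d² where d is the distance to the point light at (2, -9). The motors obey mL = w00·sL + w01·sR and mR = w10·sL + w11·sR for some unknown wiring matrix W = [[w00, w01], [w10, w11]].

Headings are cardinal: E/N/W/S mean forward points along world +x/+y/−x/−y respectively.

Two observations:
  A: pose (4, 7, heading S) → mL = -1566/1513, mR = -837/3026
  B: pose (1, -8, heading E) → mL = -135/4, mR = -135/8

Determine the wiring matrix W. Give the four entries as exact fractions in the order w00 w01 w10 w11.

obs A: pose=(4,7,S) → sL=45/89, sR=9/17, mL=-1566/1513, mR=-837/3026
obs B: pose=(1,-8,E) → sL=45/4, sR=45/2, mL=-135/4, mR=-135/8
sensor matrix S = [[45/89, 9/17], [45/4, 45/2]]; det S = 32805/6052
solve [mL_A; mL_B] = S·[w00; w01] and [mR_A; mR_B] = S·[w10; w11]:
  w00 = -1, w01 = -1, w10 = 1/2, w11 = -1

-1 -1 1/2 -1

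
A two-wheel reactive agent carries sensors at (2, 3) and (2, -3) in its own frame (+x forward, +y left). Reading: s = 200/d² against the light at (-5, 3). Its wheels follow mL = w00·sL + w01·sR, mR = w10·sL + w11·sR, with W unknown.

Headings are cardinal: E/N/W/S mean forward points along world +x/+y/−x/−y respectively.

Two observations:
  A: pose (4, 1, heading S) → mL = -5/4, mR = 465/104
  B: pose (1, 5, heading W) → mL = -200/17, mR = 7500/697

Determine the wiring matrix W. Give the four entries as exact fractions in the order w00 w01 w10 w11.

obs A: pose=(4,1,S) → sL=5/4, sR=50/13, mL=-5/4, mR=465/104
obs B: pose=(1,5,W) → sL=200/17, sR=200/41, mL=-200/17, mR=7500/697
sensor matrix S = [[5/4, 50/13], [200/17, 200/41]]; det S = -354750/9061
solve [mL_A; mL_B] = S·[w00; w01] and [mR_A; mR_B] = S·[w10; w11]:
  w00 = -1, w01 = 0, w10 = 1/2, w11 = 1

-1 0 1/2 1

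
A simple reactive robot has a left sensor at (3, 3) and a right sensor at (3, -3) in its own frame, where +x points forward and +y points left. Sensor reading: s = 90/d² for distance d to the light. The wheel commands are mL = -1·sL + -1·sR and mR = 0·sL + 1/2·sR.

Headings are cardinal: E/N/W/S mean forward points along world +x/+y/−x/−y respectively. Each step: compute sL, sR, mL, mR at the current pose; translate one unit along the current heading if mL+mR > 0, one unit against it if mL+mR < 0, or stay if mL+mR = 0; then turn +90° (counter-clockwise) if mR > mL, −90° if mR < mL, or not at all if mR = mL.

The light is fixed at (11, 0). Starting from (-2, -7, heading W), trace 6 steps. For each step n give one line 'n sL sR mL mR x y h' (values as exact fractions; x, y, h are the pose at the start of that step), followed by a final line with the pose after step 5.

0 45/178 45/136 -7065/12104 45/272 -2 -7 W
1 90/181 18/65 -9108/11765 9/65 -1 -7 S
2 1 5/9 -14/9 5/18 -1 -6 E
3 18/53 90/109 -6732/5777 45/109 -2 -6 N
4 45/178 45/136 -7065/12104 45/272 -2 -7 W
5 90/181 18/65 -9108/11765 9/65 -1 -7 S
final -1 -6 E

n=0: pose=(-2,-7,W); sL=45/178, sR=45/136; mL=-7065/12104, mR=45/272; mL+mR=-10125/24208 → advance -1; mR−mL=18135/24208 → turn +1·90°
n=1: pose=(-1,-7,S); sL=90/181, sR=18/65; mL=-9108/11765, mR=9/65; mL+mR=-7479/11765 → advance -1; mR−mL=10737/11765 → turn +1·90°
n=2: pose=(-1,-6,E); sL=1, sR=5/9; mL=-14/9, mR=5/18; mL+mR=-23/18 → advance -1; mR−mL=11/6 → turn +1·90°
n=3: pose=(-2,-6,N); sL=18/53, sR=90/109; mL=-6732/5777, mR=45/109; mL+mR=-4347/5777 → advance -1; mR−mL=9117/5777 → turn +1·90°
n=4: pose=(-2,-7,W); sL=45/178, sR=45/136; mL=-7065/12104, mR=45/272; mL+mR=-10125/24208 → advance -1; mR−mL=18135/24208 → turn +1·90°
n=5: pose=(-1,-7,S); sL=90/181, sR=18/65; mL=-9108/11765, mR=9/65; mL+mR=-7479/11765 → advance -1; mR−mL=10737/11765 → turn +1·90°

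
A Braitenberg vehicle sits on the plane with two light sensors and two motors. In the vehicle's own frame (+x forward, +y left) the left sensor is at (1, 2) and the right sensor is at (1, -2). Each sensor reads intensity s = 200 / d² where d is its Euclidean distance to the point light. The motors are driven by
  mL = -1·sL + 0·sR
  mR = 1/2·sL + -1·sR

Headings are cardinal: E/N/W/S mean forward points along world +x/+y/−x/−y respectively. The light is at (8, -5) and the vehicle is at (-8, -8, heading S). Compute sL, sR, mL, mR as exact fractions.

left sensor world pos  = (-6, -9); dL² = 212
right sensor world pos = (-10, -9); dR² = 340
sL = 200/212 = 50/53
sR = 200/340 = 10/17
mL = -1·sL + 0·sR = -50/53
mR = 1/2·sL + -1·sR = -105/901

50/53 10/17 -50/53 -105/901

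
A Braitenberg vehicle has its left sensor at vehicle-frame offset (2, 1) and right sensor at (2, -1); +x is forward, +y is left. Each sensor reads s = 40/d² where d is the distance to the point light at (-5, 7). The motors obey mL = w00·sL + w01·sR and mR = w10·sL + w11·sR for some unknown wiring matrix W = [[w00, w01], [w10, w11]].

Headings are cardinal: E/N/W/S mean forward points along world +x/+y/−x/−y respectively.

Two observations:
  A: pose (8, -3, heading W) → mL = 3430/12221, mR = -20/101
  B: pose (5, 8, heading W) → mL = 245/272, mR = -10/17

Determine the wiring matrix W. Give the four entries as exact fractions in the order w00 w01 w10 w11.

obs A: pose=(8,-3,W) → sL=20/121, sR=20/101, mL=3430/12221, mR=-20/101
obs B: pose=(5,8,W) → sL=5/8, sR=10/17, mL=245/272, mR=-10/17
sensor matrix S = [[20/121, 20/101], [5/8, 10/17]]; det S = -11025/415514
solve [mL_A; mL_B] = S·[w00; w01] and [mR_A; mR_B] = S·[w10; w11]:
  w00 = 1/2, w01 = 1, w10 = 0, w11 = -1

1/2 1 0 -1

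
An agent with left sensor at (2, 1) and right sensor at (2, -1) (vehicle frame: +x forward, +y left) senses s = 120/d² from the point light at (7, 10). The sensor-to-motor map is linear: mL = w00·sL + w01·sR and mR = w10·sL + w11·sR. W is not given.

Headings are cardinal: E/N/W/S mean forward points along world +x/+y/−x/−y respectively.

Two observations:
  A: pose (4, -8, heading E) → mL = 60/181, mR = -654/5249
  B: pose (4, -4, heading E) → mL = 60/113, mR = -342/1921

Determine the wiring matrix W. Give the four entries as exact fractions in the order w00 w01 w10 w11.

0 1 1/2 -1

obs A: pose=(4,-8,E) → sL=12/29, sR=60/181, mL=60/181, mR=-654/5249
obs B: pose=(4,-4,E) → sL=12/17, sR=60/113, mL=60/113, mR=-342/1921
sensor matrix S = [[12/29, 60/181], [12/17, 60/113]]; det S = -144000/10083329
solve [mL_A; mL_B] = S·[w00; w01] and [mR_A; mR_B] = S·[w10; w11]:
  w00 = 0, w01 = 1, w10 = 1/2, w11 = -1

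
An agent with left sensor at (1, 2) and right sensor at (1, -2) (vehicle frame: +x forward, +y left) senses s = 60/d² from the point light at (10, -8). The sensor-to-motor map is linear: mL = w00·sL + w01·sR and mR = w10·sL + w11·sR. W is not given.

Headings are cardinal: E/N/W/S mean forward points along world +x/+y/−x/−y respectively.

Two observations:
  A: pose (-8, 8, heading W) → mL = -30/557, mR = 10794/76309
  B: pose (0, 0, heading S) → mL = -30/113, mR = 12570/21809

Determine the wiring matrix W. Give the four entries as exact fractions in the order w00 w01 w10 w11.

obs A: pose=(-8,8,W) → sL=60/557, sR=12/137, mL=-30/557, mR=10794/76309
obs B: pose=(0,0,S) → sL=60/113, sR=60/193, mL=-30/113, mR=12570/21809
sensor matrix S = [[60/557, 12/137], [60/113, 60/193]]; det S = -21669120/1664222981
solve [mL_A; mL_B] = S·[w00; w01] and [mR_A; mR_B] = S·[w10; w11]:
  w00 = -1/2, w01 = 0, w10 = 1/2, w11 = 1

-1/2 0 1/2 1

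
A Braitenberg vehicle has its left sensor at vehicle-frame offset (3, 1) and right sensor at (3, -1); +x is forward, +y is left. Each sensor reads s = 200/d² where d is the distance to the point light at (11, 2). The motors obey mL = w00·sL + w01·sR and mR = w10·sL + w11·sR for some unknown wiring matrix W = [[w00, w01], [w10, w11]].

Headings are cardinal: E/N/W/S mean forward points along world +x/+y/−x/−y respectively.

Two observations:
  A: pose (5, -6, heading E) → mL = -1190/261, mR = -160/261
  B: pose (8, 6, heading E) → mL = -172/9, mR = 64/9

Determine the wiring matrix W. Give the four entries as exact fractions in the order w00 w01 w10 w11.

-1 -1/2 -1/2 1/2

obs A: pose=(5,-6,E) → sL=100/29, sR=20/9, mL=-1190/261, mR=-160/261
obs B: pose=(8,6,E) → sL=8, sR=200/9, mL=-172/9, mR=64/9
sensor matrix S = [[100/29, 20/9], [8, 200/9]]; det S = 5120/87
solve [mL_A; mL_B] = S·[w00; w01] and [mR_A; mR_B] = S·[w10; w11]:
  w00 = -1, w01 = -1/2, w10 = -1/2, w11 = 1/2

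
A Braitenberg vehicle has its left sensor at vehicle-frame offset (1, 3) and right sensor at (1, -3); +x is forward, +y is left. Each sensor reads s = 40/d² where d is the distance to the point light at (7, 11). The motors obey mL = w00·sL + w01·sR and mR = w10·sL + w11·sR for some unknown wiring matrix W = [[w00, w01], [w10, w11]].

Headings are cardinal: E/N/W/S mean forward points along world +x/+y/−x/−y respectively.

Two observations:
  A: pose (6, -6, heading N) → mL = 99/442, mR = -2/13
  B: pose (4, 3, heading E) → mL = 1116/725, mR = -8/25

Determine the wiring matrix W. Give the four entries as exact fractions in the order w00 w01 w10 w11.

obs A: pose=(6,-6,N) → sL=5/34, sR=2/13, mL=99/442, mR=-2/13
obs B: pose=(4,3,E) → sL=40/29, sR=8/25, mL=1116/725, mR=-8/25
sensor matrix S = [[5/34, 2/13], [40/29, 8/25]]; det S = -5292/32045
solve [mL_A; mL_B] = S·[w00; w01] and [mR_A; mR_B] = S·[w10; w11]:
  w00 = 1, w01 = 1/2, w10 = 0, w11 = -1

1 1/2 0 -1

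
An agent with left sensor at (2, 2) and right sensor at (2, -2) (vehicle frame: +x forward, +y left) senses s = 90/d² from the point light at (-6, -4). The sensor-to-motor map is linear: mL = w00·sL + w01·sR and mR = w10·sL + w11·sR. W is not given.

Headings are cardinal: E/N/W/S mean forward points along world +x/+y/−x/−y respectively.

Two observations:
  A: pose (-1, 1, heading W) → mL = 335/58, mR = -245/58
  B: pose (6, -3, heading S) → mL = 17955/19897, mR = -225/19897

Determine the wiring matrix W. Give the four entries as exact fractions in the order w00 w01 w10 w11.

1 1/2 -1 1/2

obs A: pose=(-1,1,W) → sL=5, sR=45/29, mL=335/58, mR=-245/58
obs B: pose=(6,-3,S) → sL=90/197, sR=90/101, mL=17955/19897, mR=-225/19897
sensor matrix S = [[5, 45/29], [90/197, 90/101]]; det S = 2161800/577013
solve [mL_A; mL_B] = S·[w00; w01] and [mR_A; mR_B] = S·[w10; w11]:
  w00 = 1, w01 = 1/2, w10 = -1, w11 = 1/2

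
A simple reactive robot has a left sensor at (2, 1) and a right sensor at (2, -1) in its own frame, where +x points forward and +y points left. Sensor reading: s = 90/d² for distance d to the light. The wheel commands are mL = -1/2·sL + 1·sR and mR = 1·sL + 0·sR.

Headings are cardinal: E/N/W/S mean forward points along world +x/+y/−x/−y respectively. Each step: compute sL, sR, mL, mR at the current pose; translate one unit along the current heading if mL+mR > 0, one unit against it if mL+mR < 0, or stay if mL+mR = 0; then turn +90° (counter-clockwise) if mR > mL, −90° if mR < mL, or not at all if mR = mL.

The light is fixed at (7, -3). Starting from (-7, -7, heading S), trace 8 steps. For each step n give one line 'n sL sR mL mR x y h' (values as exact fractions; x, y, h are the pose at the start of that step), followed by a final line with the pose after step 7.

0 18/41 10/29 149/1189 18/41 -7 -7 S
1 9/16 1/2 7/32 9/16 -7 -8 E
2 18/41 10/17 257/697 18/41 -6 -8 N
3 9/25 5/13 133/650 9/25 -6 -7 W
4 18/41 10/29 149/1189 18/41 -7 -7 S
5 9/16 1/2 7/32 9/16 -7 -8 E
6 18/41 10/17 257/697 18/41 -6 -8 N
7 9/25 5/13 133/650 9/25 -6 -7 W
final -7 -7 S

n=0: pose=(-7,-7,S); sL=18/41, sR=10/29; mL=149/1189, mR=18/41; mL+mR=671/1189 → advance +1; mR−mL=373/1189 → turn +1·90°
n=1: pose=(-7,-8,E); sL=9/16, sR=1/2; mL=7/32, mR=9/16; mL+mR=25/32 → advance +1; mR−mL=11/32 → turn +1·90°
n=2: pose=(-6,-8,N); sL=18/41, sR=10/17; mL=257/697, mR=18/41; mL+mR=563/697 → advance +1; mR−mL=49/697 → turn +1·90°
n=3: pose=(-6,-7,W); sL=9/25, sR=5/13; mL=133/650, mR=9/25; mL+mR=367/650 → advance +1; mR−mL=101/650 → turn +1·90°
n=4: pose=(-7,-7,S); sL=18/41, sR=10/29; mL=149/1189, mR=18/41; mL+mR=671/1189 → advance +1; mR−mL=373/1189 → turn +1·90°
n=5: pose=(-7,-8,E); sL=9/16, sR=1/2; mL=7/32, mR=9/16; mL+mR=25/32 → advance +1; mR−mL=11/32 → turn +1·90°
n=6: pose=(-6,-8,N); sL=18/41, sR=10/17; mL=257/697, mR=18/41; mL+mR=563/697 → advance +1; mR−mL=49/697 → turn +1·90°
n=7: pose=(-6,-7,W); sL=9/25, sR=5/13; mL=133/650, mR=9/25; mL+mR=367/650 → advance +1; mR−mL=101/650 → turn +1·90°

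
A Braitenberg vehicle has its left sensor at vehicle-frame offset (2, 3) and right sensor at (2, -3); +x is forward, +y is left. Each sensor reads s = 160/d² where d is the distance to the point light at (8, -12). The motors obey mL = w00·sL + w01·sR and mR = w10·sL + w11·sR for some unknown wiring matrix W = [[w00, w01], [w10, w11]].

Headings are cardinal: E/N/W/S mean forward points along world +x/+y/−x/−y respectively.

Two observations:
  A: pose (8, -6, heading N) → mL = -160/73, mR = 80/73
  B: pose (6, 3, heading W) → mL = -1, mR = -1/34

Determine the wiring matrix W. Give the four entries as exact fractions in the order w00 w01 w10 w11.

obs A: pose=(8,-6,N) → sL=160/73, sR=160/73, mL=-160/73, mR=80/73
obs B: pose=(6,3,W) → sL=1, sR=8/17, mL=-1, mR=-1/34
sensor matrix S = [[160/73, 160/73], [1, 8/17]]; det S = -1440/1241
solve [mL_A; mL_B] = S·[w00; w01] and [mR_A; mR_B] = S·[w10; w11]:
  w00 = -1, w01 = 0, w10 = -1/2, w11 = 1

-1 0 -1/2 1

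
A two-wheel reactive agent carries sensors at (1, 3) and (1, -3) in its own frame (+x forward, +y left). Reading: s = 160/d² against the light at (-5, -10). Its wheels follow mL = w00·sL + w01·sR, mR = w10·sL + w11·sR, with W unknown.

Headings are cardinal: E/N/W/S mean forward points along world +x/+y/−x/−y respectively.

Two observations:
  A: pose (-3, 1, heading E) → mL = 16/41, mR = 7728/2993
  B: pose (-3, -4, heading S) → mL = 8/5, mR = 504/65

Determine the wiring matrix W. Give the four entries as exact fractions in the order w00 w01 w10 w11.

1/2 0 1/2 1

obs A: pose=(-3,1,E) → sL=32/41, sR=160/73, mL=16/41, mR=7728/2993
obs B: pose=(-3,-4,S) → sL=16/5, sR=80/13, mL=8/5, mR=504/65
sensor matrix S = [[32/41, 160/73], [16/5, 80/13]]; det S = -86016/38909
solve [mL_A; mL_B] = S·[w00; w01] and [mR_A; mR_B] = S·[w10; w11]:
  w00 = 1/2, w01 = 0, w10 = 1/2, w11 = 1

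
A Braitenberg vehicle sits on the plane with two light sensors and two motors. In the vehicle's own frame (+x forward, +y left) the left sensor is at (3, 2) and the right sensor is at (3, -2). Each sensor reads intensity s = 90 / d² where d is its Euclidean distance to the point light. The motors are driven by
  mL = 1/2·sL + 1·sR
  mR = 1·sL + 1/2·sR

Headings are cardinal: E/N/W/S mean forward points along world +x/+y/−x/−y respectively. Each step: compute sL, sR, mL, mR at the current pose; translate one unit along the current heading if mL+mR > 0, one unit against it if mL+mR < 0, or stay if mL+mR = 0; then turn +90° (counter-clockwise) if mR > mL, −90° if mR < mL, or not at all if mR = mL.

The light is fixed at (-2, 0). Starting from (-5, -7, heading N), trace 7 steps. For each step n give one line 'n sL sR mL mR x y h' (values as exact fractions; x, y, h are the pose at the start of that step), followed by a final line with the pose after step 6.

0 90/41 90/17 4455/697 3375/697 -5 -7 N
1 45/8 45/32 135/32 405/64 -5 -6 E
2 18/5 10 59/5 43/5 -4 -6 N
3 9 9/5 63/10 99/10 -4 -5 E
4 90/13 18 279/13 207/13 -3 -5 N
5 45/4 9/4 63/8 99/8 -3 -4 E
6 18 18 27 27 -2 -4 N
final -2 -3 N

n=0: pose=(-5,-7,N); sL=90/41, sR=90/17; mL=4455/697, mR=3375/697; mL+mR=7830/697 → advance +1; mR−mL=-1080/697 → turn -1·90°
n=1: pose=(-5,-6,E); sL=45/8, sR=45/32; mL=135/32, mR=405/64; mL+mR=675/64 → advance +1; mR−mL=135/64 → turn +1·90°
n=2: pose=(-4,-6,N); sL=18/5, sR=10; mL=59/5, mR=43/5; mL+mR=102/5 → advance +1; mR−mL=-16/5 → turn -1·90°
n=3: pose=(-4,-5,E); sL=9, sR=9/5; mL=63/10, mR=99/10; mL+mR=81/5 → advance +1; mR−mL=18/5 → turn +1·90°
n=4: pose=(-3,-5,N); sL=90/13, sR=18; mL=279/13, mR=207/13; mL+mR=486/13 → advance +1; mR−mL=-72/13 → turn -1·90°
n=5: pose=(-3,-4,E); sL=45/4, sR=9/4; mL=63/8, mR=99/8; mL+mR=81/4 → advance +1; mR−mL=9/2 → turn +1·90°
n=6: pose=(-2,-4,N); sL=18, sR=18; mL=27, mR=27; mL+mR=54 → advance +1; mR−mL=0 → turn +0·90°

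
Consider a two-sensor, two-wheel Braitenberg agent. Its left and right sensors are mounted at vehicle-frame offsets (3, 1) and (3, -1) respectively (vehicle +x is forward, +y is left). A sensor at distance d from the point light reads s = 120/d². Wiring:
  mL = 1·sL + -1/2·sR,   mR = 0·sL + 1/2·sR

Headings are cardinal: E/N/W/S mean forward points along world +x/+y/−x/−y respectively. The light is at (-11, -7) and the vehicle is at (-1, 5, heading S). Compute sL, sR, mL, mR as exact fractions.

left sensor world pos  = (0, 2); dL² = 202
right sensor world pos = (-2, 2); dR² = 162
sL = 120/202 = 60/101
sR = 120/162 = 20/27
mL = 1·sL + -1/2·sR = 610/2727
mR = 0·sL + 1/2·sR = 10/27

60/101 20/27 610/2727 10/27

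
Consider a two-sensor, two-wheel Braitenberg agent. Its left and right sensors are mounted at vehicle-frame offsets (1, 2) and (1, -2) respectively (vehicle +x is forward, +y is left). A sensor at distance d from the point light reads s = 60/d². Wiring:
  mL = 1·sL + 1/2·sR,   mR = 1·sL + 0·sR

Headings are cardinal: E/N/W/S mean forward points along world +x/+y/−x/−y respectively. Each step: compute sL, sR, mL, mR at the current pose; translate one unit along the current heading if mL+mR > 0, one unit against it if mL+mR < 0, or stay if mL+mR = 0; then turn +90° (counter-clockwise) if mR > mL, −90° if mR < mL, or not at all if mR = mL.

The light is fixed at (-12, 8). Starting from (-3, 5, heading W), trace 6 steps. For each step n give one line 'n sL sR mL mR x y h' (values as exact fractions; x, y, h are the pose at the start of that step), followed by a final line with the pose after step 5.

n=0: pose=(-3,5,W); sL=60/89, sR=12/13; mL=1314/1157, mR=60/89; mL+mR=2094/1157 → advance +1; mR−mL=-6/13 → turn -1·90°
n=1: pose=(-4,5,N); sL=3/2, sR=15/26; mL=93/52, mR=3/2; mL+mR=171/52 → advance +1; mR−mL=-15/52 → turn -1·90°
n=2: pose=(-4,6,E); sL=20/27, sR=60/97; mL=2750/2619, mR=20/27; mL+mR=4690/2619 → advance +1; mR−mL=-30/97 → turn -1·90°
n=3: pose=(-3,6,S); sL=6/13, sR=30/29; mL=369/377, mR=6/13; mL+mR=543/377 → advance +1; mR−mL=-15/29 → turn -1·90°
n=4: pose=(-3,5,W); sL=60/89, sR=12/13; mL=1314/1157, mR=60/89; mL+mR=2094/1157 → advance +1; mR−mL=-6/13 → turn -1·90°
n=5: pose=(-4,5,N); sL=3/2, sR=15/26; mL=93/52, mR=3/2; mL+mR=171/52 → advance +1; mR−mL=-15/52 → turn -1·90°

0 60/89 12/13 1314/1157 60/89 -3 5 W
1 3/2 15/26 93/52 3/2 -4 5 N
2 20/27 60/97 2750/2619 20/27 -4 6 E
3 6/13 30/29 369/377 6/13 -3 6 S
4 60/89 12/13 1314/1157 60/89 -3 5 W
5 3/2 15/26 93/52 3/2 -4 5 N
final -4 6 E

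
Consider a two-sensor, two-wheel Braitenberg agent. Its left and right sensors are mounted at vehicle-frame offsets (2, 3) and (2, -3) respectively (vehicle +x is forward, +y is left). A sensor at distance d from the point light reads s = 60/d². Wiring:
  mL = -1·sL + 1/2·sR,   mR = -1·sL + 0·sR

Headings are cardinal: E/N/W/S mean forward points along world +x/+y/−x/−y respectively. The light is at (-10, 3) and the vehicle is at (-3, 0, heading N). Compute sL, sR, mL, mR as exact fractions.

60/17 60/101 -5550/1717 -60/17

left sensor world pos  = (-6, 2); dL² = 17
right sensor world pos = (0, 2); dR² = 101
sL = 60/17 = 60/17
sR = 60/101 = 60/101
mL = -1·sL + 1/2·sR = -5550/1717
mR = -1·sL + 0·sR = -60/17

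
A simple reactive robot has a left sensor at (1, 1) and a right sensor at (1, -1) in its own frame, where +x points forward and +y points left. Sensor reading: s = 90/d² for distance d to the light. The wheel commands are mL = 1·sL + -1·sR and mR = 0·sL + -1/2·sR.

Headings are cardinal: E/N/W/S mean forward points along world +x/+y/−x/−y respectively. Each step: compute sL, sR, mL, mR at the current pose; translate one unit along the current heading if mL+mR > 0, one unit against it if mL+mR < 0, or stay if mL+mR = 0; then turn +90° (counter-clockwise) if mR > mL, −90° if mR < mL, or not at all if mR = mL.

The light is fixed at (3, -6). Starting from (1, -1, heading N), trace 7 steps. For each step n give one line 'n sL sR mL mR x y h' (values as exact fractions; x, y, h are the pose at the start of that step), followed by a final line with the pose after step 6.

n=0: pose=(1,-1,N); sL=2, sR=90/37; mL=-16/37, mR=-45/37; mL+mR=-61/37 → advance -1; mR−mL=-29/37 → turn -1·90°
n=1: pose=(1,-2,E); sL=45/13, sR=9; mL=-72/13, mR=-9/2; mL+mR=-261/26 → advance -1; mR−mL=27/26 → turn +1·90°
n=2: pose=(0,-2,N); sL=90/41, sR=90/29; mL=-1080/1189, mR=-45/29; mL+mR=-2925/1189 → advance -1; mR−mL=-765/1189 → turn -1·90°
n=3: pose=(0,-3,E); sL=9/2, sR=45/4; mL=-27/4, mR=-45/8; mL+mR=-99/8 → advance -1; mR−mL=9/8 → turn +1·90°
n=4: pose=(-1,-3,N); sL=90/41, sR=18/5; mL=-288/205, mR=-9/5; mL+mR=-657/205 → advance -1; mR−mL=-81/205 → turn -1·90°
n=5: pose=(-1,-4,E); sL=5, sR=9; mL=-4, mR=-9/2; mL+mR=-17/2 → advance -1; mR−mL=-1/2 → turn -1·90°
n=6: pose=(-2,-4,S); sL=90/17, sR=90/37; mL=1800/629, mR=-45/37; mL+mR=1035/629 → advance +1; mR−mL=-2565/629 → turn -1·90°

0 2 90/37 -16/37 -45/37 1 -1 N
1 45/13 9 -72/13 -9/2 1 -2 E
2 90/41 90/29 -1080/1189 -45/29 0 -2 N
3 9/2 45/4 -27/4 -45/8 0 -3 E
4 90/41 18/5 -288/205 -9/5 -1 -3 N
5 5 9 -4 -9/2 -1 -4 E
6 90/17 90/37 1800/629 -45/37 -2 -4 S
final -2 -5 W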